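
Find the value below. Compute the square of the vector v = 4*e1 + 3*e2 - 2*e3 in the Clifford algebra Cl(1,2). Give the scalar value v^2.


v^2 = sum of c_i^2 * e_i^2
Positive signature terms (e_i^2 = +1): 4^2 = 16
Negative signature terms (e_j^2 = -1): 3^2 + (-2)^2 = 13
v^2 = 16 - 13 = 3


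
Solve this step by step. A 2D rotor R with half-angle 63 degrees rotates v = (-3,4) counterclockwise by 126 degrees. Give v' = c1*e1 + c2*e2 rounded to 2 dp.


Rotor R = cos(63deg) - sin(63deg)*e12
Rotation angle theta = 2 * 63 = 126 degrees
v' = R*v*~R rotates v by theta.
cos(126deg) = -0.5878, sin(126deg) = 0.8090
v'_1 = -3*cos(126deg) - 4*sin(126deg)
= -3*(-0.5878) - 4*0.8090
= -1.47
v'_2 = -3*sin(126deg) + 4*cos(126deg)
= -3*0.8090 + 4*(-0.5878)
= -4.78
v' = -1.47*e1 - 4.78*e2


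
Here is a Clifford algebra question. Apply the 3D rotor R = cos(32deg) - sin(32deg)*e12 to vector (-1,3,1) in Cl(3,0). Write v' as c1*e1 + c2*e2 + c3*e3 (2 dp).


Rotor R = cos(32deg) - sin(32deg)*e12
Rotation angle theta = 2 * 32 = 64 degrees in the e12 plane (e1 -> e2).
The component perpendicular to the plane (e3) is invariant: v'_3 = v3 = 1.00
cos(64deg) = 0.4384, sin(64deg) = 0.8988
v'_1 = v1*cos(theta) - v2*sin(theta) = -1*0.4384 - 3*0.8988 = -3.13
v'_2 = v1*sin(theta) + v2*cos(theta) = -1*0.8988 + 3*0.4384 = 0.42
v' = -3.13*e1 + 0.42*e2 + 1.00*e3


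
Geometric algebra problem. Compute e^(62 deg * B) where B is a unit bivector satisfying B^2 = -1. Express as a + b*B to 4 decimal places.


For a unit bivector B with B^2 = -1, the exponential series gives
e^(theta*B) = cos(theta) + sin(theta)*B (the GA analogue of Euler's formula).
theta = 62 degrees = 1.082104 rad
cos(62 deg) = 0.4695
sin(62 deg) = 0.8829
exp(theta*B) = 0.4695 + 0.8829*B


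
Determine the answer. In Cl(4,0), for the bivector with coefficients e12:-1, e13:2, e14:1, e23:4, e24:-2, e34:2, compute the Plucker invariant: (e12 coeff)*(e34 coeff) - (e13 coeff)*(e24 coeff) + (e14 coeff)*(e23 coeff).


Plucker relation: af - be + cd
a*f = (-1)*2 = -2
b*e = 2*(-2) = -4
c*d = 1*4 = 4
af - be + cd = -2 - (-4) + 4
= 6


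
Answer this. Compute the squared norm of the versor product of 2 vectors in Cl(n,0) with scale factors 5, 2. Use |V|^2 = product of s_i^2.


Each vector v_i has |v_i|^2 = s_i^2
Squared scales: 5^2 = 25, 2^2 = 4
|V|^2 = 25 * 4
= 100


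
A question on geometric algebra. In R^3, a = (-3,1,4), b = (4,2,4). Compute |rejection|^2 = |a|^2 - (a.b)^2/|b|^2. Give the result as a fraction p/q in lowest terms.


|a|^2 = (-3)^2 + 1^2 + 4^2 = 26
|b|^2 = 4^2 + 2^2 + 4^2 = 36
a . b = (-3)*4 + 1*2 + 4*4 = 6
(a.b)^2 = 6^2 = 36
|rej|^2 = 26 - 36/36
= (936 - 36)/36
= 900/36
In lowest terms: 25/1


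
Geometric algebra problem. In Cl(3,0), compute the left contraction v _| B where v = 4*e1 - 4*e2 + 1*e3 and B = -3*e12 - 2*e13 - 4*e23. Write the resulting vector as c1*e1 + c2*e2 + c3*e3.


Left contraction v _| B = <vB>_1 (grade-1 part of the geometric product vB).
Using e1_|e12 = e2, e2_|e12 = -e1, e1_|e13 = e3, e3_|e13 = -e1, e2_|e23 = e3, e3_|e23 = -e2:
e1 coeff: -v2*b12 - v3*b13 = -(-4)*(-3) - (1)*(-2) = -10
e2 coeff: v1*b12 - v3*b23 = (4)*(-3) - (1)*(-4) = -8
e3 coeff: v1*b13 + v2*b23 = (4)*(-2) + (-4)*(-4) = 8
v _| B = -10*e1 - 8*e2 + 8*e3


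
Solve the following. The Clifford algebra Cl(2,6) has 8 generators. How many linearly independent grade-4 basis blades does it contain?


Number of grade-k basis blades in Cl(p,q) with n = p + q is C(n, k).
n = 2 + 6 = 8
C(8, 4) = 8! / (4! * 4!)
= 40320 / (24 * 24)
= 70


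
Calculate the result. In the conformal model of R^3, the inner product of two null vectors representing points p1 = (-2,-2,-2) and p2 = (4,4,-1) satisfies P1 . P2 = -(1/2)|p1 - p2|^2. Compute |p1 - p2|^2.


p1 - p2 = (-6, -6, -1)
|p1 - p2|^2 = (-6)^2 + (-6)^2 + (-1)^2
= 36 + 36 + 1
= 73


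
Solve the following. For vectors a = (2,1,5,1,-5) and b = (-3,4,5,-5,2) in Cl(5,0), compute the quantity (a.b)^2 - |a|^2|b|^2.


a . b = 2*(-3) + 1*4 + 5*5 + 1*(-5) + (-5)*2
= -6 + 4 + 25 + (-5) + (-10) = 8
|a|^2 = 2^2 + 1^2 + 5^2 + 1^2 + (-5)^2 = 56
|b|^2 = (-3)^2 + 4^2 + 5^2 + (-5)^2 + 2^2 = 79
(a.b)^2 = 8^2 = 64
|a|^2 * |b|^2 = 56 * 79 = 4424
Result = 64 - 4424 = -4360


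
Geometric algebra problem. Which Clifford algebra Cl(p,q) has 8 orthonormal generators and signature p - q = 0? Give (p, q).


We need p + q = 8 and p - q = 0.
Adding: 2p = 8 + 0 = 8, so p = 4.
Then q = 8 - 4 = 4.
(p, q) = (4, 4)


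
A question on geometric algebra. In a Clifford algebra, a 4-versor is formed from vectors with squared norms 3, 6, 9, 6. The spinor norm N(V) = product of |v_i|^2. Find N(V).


Spinor norm N(V) = |v1|^2 * |v2|^2 * ... * |v4|^2
= 3 * 6 * 9 * 6
Running product: 3, 18, 162, 972
N(V) = 972


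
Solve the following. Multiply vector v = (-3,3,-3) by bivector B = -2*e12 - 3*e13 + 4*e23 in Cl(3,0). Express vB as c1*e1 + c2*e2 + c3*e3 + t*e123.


vB has grade-1 (vector) and grade-3 (trivector) parts: vB = (v _| B) + (v ^ B).
Vector part <vB>_1:
  e1: -v2*b12 - v3*b13 = -(3)*(-2) - (-3)*(-3) = -3
  e2: v1*b12 - v3*b23 = (-3)*(-2) - (-3)*(4) = 18
  e3: v1*b13 + v2*b23 = (-3)*(-3) + (3)*(4) = 21
Trivector part <vB>_3:
  e123: v1*b23 - v2*b13 + v3*b12 = (-3)*(4) - (3)*(-3) + (-3)*(-2) = 3
vB = -3*e1 + 18*e2 + 21*e3 + 3*e123


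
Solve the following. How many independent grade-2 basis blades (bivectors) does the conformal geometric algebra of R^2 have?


The conformal model of R^2 uses Cl(3,1) with m = 2 + 2 = 4 generators.
Number of grade-2 blades = C(m, 2) = C(4, 2)
= 4*3/2 = 6


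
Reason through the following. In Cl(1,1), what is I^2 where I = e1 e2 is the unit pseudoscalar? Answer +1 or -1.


The pseudoscalar I = e1...e_n (product of all n generators) of Cl(p,q) satisfies I^2 = (-1)^(q + n(n-1)/2).
p = 1, q = 1, n = p + q = 2
n(n-1)/2 = 2 * 1 / 2 = 1
Exponent = q + n(n-1)/2 = 1 + 1 = 2
I^2 = (-1)^2 = +1


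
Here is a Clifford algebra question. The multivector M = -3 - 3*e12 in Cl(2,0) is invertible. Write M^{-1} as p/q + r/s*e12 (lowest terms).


M = -3 - 3*e12, where e12^2 = -1.
Since M commutes with its reverse ~M = a - b*e12, M * ~M = a^2 - b^2*e12^2 = a^2 + b^2.
So M^{-1} = ~M / (a^2 + b^2) = (a - b*e12)/(a^2 + b^2).
a^2 + b^2 = 9 + 9 = 18
Scalar part = -3/18 = -1/6
Bivector coeff = 3/18 = 1/6
M^{-1} = -1/6 + 1/6*e12


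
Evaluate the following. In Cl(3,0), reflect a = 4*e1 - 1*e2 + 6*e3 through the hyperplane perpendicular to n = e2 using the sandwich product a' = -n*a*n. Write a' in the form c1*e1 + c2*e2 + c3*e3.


Reflection formula: a' = -n*a*n, with n = e2 (unit vector, n^2 = 1).
For reflection through hyperplane perp to e2:
The component along e2 flips sign, others stay.
a = (4, -1, 6)
a' = (4, 1, 6)
a' = 4*e1 + 1*e2 + 6*e3


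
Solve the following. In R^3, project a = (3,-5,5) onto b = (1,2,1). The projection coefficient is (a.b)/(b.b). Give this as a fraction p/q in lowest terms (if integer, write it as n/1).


Projection coefficient = (a . b) / (b . b)
a . b = 3*1 + (-5)*2 + 5*1
= 3 + (-10) + 5 = -2
b . b = 1^2 + 2^2 + 1^2
= 1 + 4 + 1 = 6
Coefficient = -2/6
In lowest terms: -1/3


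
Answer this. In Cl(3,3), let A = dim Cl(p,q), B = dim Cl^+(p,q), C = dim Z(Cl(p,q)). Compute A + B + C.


n = 3 + 3 = 6
Total dim = 2^6 = 64
Even subalgebra dim = 2^5 = 32
n is even, so center dim = 1
Sum = 64 + 32 + 1 = 97


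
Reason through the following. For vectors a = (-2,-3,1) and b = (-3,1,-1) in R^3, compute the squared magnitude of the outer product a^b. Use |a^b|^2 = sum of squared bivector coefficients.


a wedge b = (a1*b2 - a2*b1)*e12 + (a1*b3 - a3*b1)*e13 + (a2*b3 - a3*b2)*e23
e12 coeff: (-2)*1 - (-3)*(-3) = -2 - 9 = -11
e13 coeff: (-2)*(-1) - 1*(-3) = 2 - (-3) = 5
e23 coeff: (-3)*(-1) - 1*1 = 3 - 1 = 2
|a wedge b|^2 = (-11)^2 + 5^2 + 2^2
= 121 + 25 + 4
= 150


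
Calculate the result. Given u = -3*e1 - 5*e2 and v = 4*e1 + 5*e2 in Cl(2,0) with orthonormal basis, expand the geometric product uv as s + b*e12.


Expand: (-3*e1 - 5*e2)(4*e1 + 5*e2)
= (-3)*4*e1e1 + (-3)*5*e1e2 + (-5)*4*e2e1 + (-5)*5*e2e2
Using e1^2 = e2^2 = 1, e2e1 = -e1e2:
Scalar part s = (-3)*4 + (-5)*5 = -12 + (-25) = -37
Bivector part b = (-3)*5 - (-5)*4 = -15 - (-20) = 5
uv = -37 + 5*e12


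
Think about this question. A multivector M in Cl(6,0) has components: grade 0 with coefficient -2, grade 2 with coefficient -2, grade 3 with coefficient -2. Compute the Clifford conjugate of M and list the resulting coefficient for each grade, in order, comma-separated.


Clifford conjugate sign for grade k: (-1)^(k(k+1)/2)
Grade 0: (-1)^(0*1/2) = (-1)^0 = 1, coeff -2 -> -2
Grade 2: (-1)^(2*3/2) = (-1)^3 = -1, coeff -2 -> 2
Grade 3: (-1)^(3*4/2) = (-1)^6 = 1, coeff -2 -> -2
Conjugated coefficients: -2, 2, -2


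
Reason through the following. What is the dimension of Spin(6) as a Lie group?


Spin(n) double-covers SO(n); both have Lie algebra so(n) of dimension n(n-1)/2.
n = 6
n(n-1) = 6 * 5 = 30
dim Spin(6) = 30/2 = 15


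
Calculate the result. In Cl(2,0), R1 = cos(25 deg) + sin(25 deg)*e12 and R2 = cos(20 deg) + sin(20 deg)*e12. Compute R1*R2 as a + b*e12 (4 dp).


Same-plane rotors commute and their half-angles add:
R1*R2 = cos(a1 + a2) + sin(a1 + a2)*e12.
a1 + a2 = 25 + 20 = 45 deg
cos(45 deg) = 0.7071
sin(45 deg) = 0.7071
R1*R2 = 0.7071 + 0.7071*e12


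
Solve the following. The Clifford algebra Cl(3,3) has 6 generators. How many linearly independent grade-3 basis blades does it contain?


Number of grade-k basis blades in Cl(p,q) with n = p + q is C(n, k).
n = 3 + 3 = 6
C(6, 3) = 6! / (3! * 3!)
= 720 / (6 * 6)
= 20


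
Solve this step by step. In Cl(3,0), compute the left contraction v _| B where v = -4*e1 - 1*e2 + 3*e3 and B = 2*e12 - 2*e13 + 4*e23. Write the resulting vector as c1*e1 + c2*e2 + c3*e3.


Left contraction v _| B = <vB>_1 (grade-1 part of the geometric product vB).
Using e1_|e12 = e2, e2_|e12 = -e1, e1_|e13 = e3, e3_|e13 = -e1, e2_|e23 = e3, e3_|e23 = -e2:
e1 coeff: -v2*b12 - v3*b13 = -(-1)*(2) - (3)*(-2) = 8
e2 coeff: v1*b12 - v3*b23 = (-4)*(2) - (3)*(4) = -20
e3 coeff: v1*b13 + v2*b23 = (-4)*(-2) + (-1)*(4) = 4
v _| B = 8*e1 - 20*e2 + 4*e3


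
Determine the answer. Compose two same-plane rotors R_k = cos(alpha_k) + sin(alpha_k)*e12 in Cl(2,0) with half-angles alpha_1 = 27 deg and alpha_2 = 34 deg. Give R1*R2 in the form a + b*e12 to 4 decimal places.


Same-plane rotors commute and their half-angles add:
R1*R2 = cos(a1 + a2) + sin(a1 + a2)*e12.
a1 + a2 = 27 + 34 = 61 deg
cos(61 deg) = 0.4848
sin(61 deg) = 0.8746
R1*R2 = 0.4848 + 0.8746*e12


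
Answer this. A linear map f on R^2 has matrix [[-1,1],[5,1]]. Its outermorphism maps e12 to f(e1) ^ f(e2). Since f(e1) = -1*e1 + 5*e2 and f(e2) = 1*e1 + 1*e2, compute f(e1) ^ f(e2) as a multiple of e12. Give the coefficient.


The outermorphism of a linear map f sends e1^e2 to f(e1)^f(e2).
f(e1) = -1*e1 + 5*e2
f(e2) = 1*e1 + 1*e2
f(e1) ^ f(e2) = (-1*e1 + 5*e2) ^ (1*e1 + 1*e2)
= (-1)*1*e12 + 5*1*e21
= (-1 - 5)*e12
= -6*e12
Coefficient = -6


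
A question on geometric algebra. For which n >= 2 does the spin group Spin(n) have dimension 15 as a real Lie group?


dim Spin(n) = dim so(n) = n(n-1)/2.
Solve n(n-1)/2 = 15, i.e. n^2 - n - 30 = 0.
Discriminant = 1 + 8*15 = 121
n = (1 + sqrt(121))/2 = (1 + 11)/2 = 6


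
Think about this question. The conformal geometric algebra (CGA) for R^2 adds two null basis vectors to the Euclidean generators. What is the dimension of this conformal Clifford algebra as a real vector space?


The conformal model of R^2 uses Cl(3,1): the 2 Euclidean generators plus two extra orthogonal generators e+ (e+^2 = +1) and e- (e-^2 = -1), from which the null vectors e0, einf are built.
Number of generators m = 2 + 2 = 4.
dim Cl(p,q) = 2^m = 2^4 = 16


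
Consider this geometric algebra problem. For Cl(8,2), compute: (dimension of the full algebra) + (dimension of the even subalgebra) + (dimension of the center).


n = 8 + 2 = 10
Total dim = 2^10 = 1024
Even subalgebra dim = 2^9 = 512
n is even, so center dim = 1
Sum = 1024 + 512 + 1 = 1537


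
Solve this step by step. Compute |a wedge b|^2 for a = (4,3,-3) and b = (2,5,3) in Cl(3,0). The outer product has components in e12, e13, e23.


a wedge b = (a1*b2 - a2*b1)*e12 + (a1*b3 - a3*b1)*e13 + (a2*b3 - a3*b2)*e23
e12 coeff: 4*5 - 3*2 = 20 - 6 = 14
e13 coeff: 4*3 - (-3)*2 = 12 - (-6) = 18
e23 coeff: 3*3 - (-3)*5 = 9 - (-15) = 24
|a wedge b|^2 = 14^2 + 18^2 + 24^2
= 196 + 324 + 576
= 1096


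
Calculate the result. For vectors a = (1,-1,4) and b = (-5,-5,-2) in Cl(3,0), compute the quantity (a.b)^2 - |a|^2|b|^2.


a . b = 1*(-5) + (-1)*(-5) + 4*(-2)
= -5 + 5 + (-8) = -8
|a|^2 = 1^2 + (-1)^2 + 4^2 = 18
|b|^2 = (-5)^2 + (-5)^2 + (-2)^2 = 54
(a.b)^2 = (-8)^2 = 64
|a|^2 * |b|^2 = 18 * 54 = 972
Result = 64 - 972 = -908


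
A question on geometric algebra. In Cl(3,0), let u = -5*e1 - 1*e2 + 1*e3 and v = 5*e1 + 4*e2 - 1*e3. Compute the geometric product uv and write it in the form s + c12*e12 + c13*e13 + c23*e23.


In Cl(3,0): e_i^2 = 1, e_ie_j = -e_je_i for i != j.
Scalar part = u . v = (-5)*5 + (-1)*4 + 1*(-1)
= -25 + (-4) + (-1) = -30
e12 coeff = (-5)*4 - (-1)*5 = -20 - (-5) = -15
e13 coeff = (-5)*(-1) - 1*5 = 5 - 5 = 0
e23 coeff = (-1)*(-1) - 1*4 = 1 - 4 = -3
uv = -30 - 15*e12 + 0*e13 - 3*e23


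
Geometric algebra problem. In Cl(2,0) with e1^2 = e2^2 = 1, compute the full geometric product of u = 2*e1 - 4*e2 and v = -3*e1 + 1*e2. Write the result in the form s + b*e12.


Expand: (2*e1 - 4*e2)(-3*e1 + 1*e2)
= 2*(-3)*e1e1 + 2*1*e1e2 + (-4)*(-3)*e2e1 + (-4)*1*e2e2
Using e1^2 = e2^2 = 1, e2e1 = -e1e2:
Scalar part s = 2*(-3) + (-4)*1 = -6 + (-4) = -10
Bivector part b = 2*1 - (-4)*(-3) = 2 - 12 = -10
uv = -10 - 10*e12


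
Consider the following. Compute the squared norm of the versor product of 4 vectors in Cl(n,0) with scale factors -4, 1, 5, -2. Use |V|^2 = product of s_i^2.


Each vector v_i has |v_i|^2 = s_i^2
Squared scales: (-4)^2 = 16, 1^2 = 1, 5^2 = 25, (-2)^2 = 4
|V|^2 = 16 * 1 * 25 * 4
= 1600


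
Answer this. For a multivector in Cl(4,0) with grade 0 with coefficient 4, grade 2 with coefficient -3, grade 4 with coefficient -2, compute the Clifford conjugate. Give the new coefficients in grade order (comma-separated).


Clifford conjugate sign for grade k: (-1)^(k(k+1)/2)
Grade 0: (-1)^(0*1/2) = (-1)^0 = 1, coeff 4 -> 4
Grade 2: (-1)^(2*3/2) = (-1)^3 = -1, coeff -3 -> 3
Grade 4: (-1)^(4*5/2) = (-1)^10 = 1, coeff -2 -> -2
Conjugated coefficients: 4, 3, -2


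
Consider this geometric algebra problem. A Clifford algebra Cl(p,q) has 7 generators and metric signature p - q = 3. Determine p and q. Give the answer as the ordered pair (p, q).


We need p + q = 7 and p - q = 3.
Adding: 2p = 7 + 3 = 10, so p = 5.
Then q = 7 - 5 = 2.
(p, q) = (5, 2)


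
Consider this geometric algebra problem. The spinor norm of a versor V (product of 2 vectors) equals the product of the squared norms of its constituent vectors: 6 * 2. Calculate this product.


Spinor norm N(V) = |v1|^2 * |v2|^2 * ... * |v2|^2
= 6 * 2
Running product: 6, 12
N(V) = 12


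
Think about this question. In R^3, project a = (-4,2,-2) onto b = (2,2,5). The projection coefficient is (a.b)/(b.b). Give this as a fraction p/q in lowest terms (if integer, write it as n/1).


Projection coefficient = (a . b) / (b . b)
a . b = (-4)*2 + 2*2 + (-2)*5
= -8 + 4 + (-10) = -14
b . b = 2^2 + 2^2 + 5^2
= 4 + 4 + 25 = 33
Coefficient = -14/33
In lowest terms: -14/33


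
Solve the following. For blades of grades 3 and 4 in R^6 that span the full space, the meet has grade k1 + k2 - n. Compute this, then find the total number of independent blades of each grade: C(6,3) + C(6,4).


Meet grade = grade(A) + grade(B) - n
= 3 + 4 - 6 = 1
C(6,3) = 20
C(6,4) = 15
dim_A + dim_B = 20 + 15 = 35


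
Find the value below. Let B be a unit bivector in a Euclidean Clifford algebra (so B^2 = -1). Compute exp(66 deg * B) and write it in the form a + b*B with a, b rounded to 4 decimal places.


For a unit bivector B with B^2 = -1, the exponential series gives
e^(theta*B) = cos(theta) + sin(theta)*B (the GA analogue of Euler's formula).
theta = 66 degrees = 1.151917 rad
cos(66 deg) = 0.4067
sin(66 deg) = 0.9135
exp(theta*B) = 0.4067 + 0.9135*B


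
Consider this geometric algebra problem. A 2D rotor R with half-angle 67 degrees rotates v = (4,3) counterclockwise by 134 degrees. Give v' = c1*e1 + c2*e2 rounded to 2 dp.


Rotor R = cos(67deg) - sin(67deg)*e12
Rotation angle theta = 2 * 67 = 134 degrees
v' = R*v*~R rotates v by theta.
cos(134deg) = -0.6947, sin(134deg) = 0.7193
v'_1 = 4*cos(134deg) - 3*sin(134deg)
= 4*(-0.6947) - 3*0.7193
= -4.94
v'_2 = 4*sin(134deg) + 3*cos(134deg)
= 4*0.7193 + 3*(-0.6947)
= 0.79
v' = -4.94*e1 + 0.79*e2


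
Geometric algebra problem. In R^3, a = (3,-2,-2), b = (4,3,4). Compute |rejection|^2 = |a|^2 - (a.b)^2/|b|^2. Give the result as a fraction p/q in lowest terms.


|a|^2 = 3^2 + (-2)^2 + (-2)^2 = 17
|b|^2 = 4^2 + 3^2 + 4^2 = 41
a . b = 3*4 + (-2)*3 + (-2)*4 = -2
(a.b)^2 = (-2)^2 = 4
|rej|^2 = 17 - 4/41
= (697 - 4)/41
= 693/41
In lowest terms: 693/41


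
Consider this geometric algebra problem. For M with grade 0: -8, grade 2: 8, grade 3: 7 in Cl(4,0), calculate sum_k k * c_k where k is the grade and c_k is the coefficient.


Grade-weighted sum = sum of grade_k * coefficient_k
0*(-8) = 0
2*8 = 16
3*7 = 21
Total = 0 + 16 + 21 = 37


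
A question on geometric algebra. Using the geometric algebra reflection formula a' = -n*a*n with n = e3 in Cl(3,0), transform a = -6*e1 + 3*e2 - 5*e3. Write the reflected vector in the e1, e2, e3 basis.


Reflection formula: a' = -n*a*n, with n = e3 (unit vector, n^2 = 1).
For reflection through hyperplane perp to e3:
The component along e3 flips sign, others stay.
a = (-6, 3, -5)
a' = (-6, 3, 5)
a' = -6*e1 + 3*e2 + 5*e3


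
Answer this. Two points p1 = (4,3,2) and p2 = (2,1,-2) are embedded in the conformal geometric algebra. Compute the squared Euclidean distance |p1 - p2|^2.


p1 - p2 = (2, 2, 4)
|p1 - p2|^2 = 2^2 + 2^2 + 4^2
= 4 + 4 + 16
= 24


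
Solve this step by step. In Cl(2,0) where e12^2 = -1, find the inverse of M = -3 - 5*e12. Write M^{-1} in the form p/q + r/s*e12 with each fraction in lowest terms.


M = -3 - 5*e12, where e12^2 = -1.
Since M commutes with its reverse ~M = a - b*e12, M * ~M = a^2 - b^2*e12^2 = a^2 + b^2.
So M^{-1} = ~M / (a^2 + b^2) = (a - b*e12)/(a^2 + b^2).
a^2 + b^2 = 9 + 25 = 34
Scalar part = -3/34 = -3/34
Bivector coeff = 5/34 = 5/34
M^{-1} = -3/34 + 5/34*e12


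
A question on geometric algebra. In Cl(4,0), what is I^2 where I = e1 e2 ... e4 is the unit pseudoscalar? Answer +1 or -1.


The pseudoscalar I = e1...e_n (product of all n generators) of Cl(p,q) satisfies I^2 = (-1)^(q + n(n-1)/2).
p = 4, q = 0, n = p + q = 4
n(n-1)/2 = 4 * 3 / 2 = 6
Exponent = q + n(n-1)/2 = 0 + 6 = 6
I^2 = (-1)^6 = +1


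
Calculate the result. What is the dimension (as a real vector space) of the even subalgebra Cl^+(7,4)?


Even subalgebra dimension = 2^(n-1)
n = 7 + 4 = 11
2^(11 - 1) = 2^10 = 1024
Verification: sum of C(11,k) for even k = 1 + 55 + 330 + 462 + 165 + 11 = 1024
Result = 1024


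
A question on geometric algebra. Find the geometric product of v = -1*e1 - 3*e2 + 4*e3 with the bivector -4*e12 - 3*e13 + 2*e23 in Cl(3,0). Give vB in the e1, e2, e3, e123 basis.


vB has grade-1 (vector) and grade-3 (trivector) parts: vB = (v _| B) + (v ^ B).
Vector part <vB>_1:
  e1: -v2*b12 - v3*b13 = -(-3)*(-4) - (4)*(-3) = 0
  e2: v1*b12 - v3*b23 = (-1)*(-4) - (4)*(2) = -4
  e3: v1*b13 + v2*b23 = (-1)*(-3) + (-3)*(2) = -3
Trivector part <vB>_3:
  e123: v1*b23 - v2*b13 + v3*b12 = (-1)*(2) - (-3)*(-3) + (4)*(-4) = -27
vB = 0*e1 - 4*e2 - 3*e3 - 27*e123


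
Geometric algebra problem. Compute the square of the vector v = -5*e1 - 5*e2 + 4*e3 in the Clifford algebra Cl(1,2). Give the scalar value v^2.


v^2 = sum of c_i^2 * e_i^2
Positive signature terms (e_i^2 = +1): (-5)^2 = 25
Negative signature terms (e_j^2 = -1): (-5)^2 + 4^2 = 41
v^2 = 25 - 41 = -16


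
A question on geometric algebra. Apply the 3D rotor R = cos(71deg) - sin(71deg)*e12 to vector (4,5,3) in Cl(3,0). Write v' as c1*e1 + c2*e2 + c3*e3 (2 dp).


Rotor R = cos(71deg) - sin(71deg)*e12
Rotation angle theta = 2 * 71 = 142 degrees in the e12 plane (e1 -> e2).
The component perpendicular to the plane (e3) is invariant: v'_3 = v3 = 3.00
cos(142deg) = -0.7880, sin(142deg) = 0.6157
v'_1 = v1*cos(theta) - v2*sin(theta) = 4*(-0.7880) - 5*0.6157 = -6.23
v'_2 = v1*sin(theta) + v2*cos(theta) = 4*0.6157 + 5*(-0.7880) = -1.48
v' = -6.23*e1 - 1.48*e2 + 3.00*e3


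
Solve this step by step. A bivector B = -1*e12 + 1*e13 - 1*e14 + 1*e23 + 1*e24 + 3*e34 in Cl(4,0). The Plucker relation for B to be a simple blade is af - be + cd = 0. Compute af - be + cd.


Plucker relation: af - be + cd
a*f = (-1)*3 = -3
b*e = 1*1 = 1
c*d = (-1)*1 = -1
af - be + cd = -3 - 1 + (-1)
= -5


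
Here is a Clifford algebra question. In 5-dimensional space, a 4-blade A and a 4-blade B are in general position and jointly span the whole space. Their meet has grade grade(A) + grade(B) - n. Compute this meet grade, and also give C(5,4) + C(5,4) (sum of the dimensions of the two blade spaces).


Meet grade = grade(A) + grade(B) - n
= 4 + 4 - 5 = 3
C(5,4) = 5
C(5,4) = 5
dim_A + dim_B = 5 + 5 = 10


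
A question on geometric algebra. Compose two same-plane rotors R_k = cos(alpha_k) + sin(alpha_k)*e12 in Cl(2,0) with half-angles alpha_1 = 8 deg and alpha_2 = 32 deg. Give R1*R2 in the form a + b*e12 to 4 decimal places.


Same-plane rotors commute and their half-angles add:
R1*R2 = cos(a1 + a2) + sin(a1 + a2)*e12.
a1 + a2 = 8 + 32 = 40 deg
cos(40 deg) = 0.7660
sin(40 deg) = 0.6428
R1*R2 = 0.7660 + 0.6428*e12


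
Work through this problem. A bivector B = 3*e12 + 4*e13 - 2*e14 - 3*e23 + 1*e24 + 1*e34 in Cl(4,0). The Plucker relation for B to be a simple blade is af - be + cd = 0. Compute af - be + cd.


Plucker relation: af - be + cd
a*f = 3*1 = 3
b*e = 4*1 = 4
c*d = (-2)*(-3) = 6
af - be + cd = 3 - 4 + 6
= 5


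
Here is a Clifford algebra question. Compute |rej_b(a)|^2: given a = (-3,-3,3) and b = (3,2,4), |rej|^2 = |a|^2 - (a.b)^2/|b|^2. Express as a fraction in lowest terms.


|a|^2 = (-3)^2 + (-3)^2 + 3^2 = 27
|b|^2 = 3^2 + 2^2 + 4^2 = 29
a . b = (-3)*3 + (-3)*2 + 3*4 = -3
(a.b)^2 = (-3)^2 = 9
|rej|^2 = 27 - 9/29
= (783 - 9)/29
= 774/29
In lowest terms: 774/29


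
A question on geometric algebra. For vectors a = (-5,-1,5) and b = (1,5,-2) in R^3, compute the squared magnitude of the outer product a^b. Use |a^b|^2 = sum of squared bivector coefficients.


a wedge b = (a1*b2 - a2*b1)*e12 + (a1*b3 - a3*b1)*e13 + (a2*b3 - a3*b2)*e23
e12 coeff: (-5)*5 - (-1)*1 = -25 - (-1) = -24
e13 coeff: (-5)*(-2) - 5*1 = 10 - 5 = 5
e23 coeff: (-1)*(-2) - 5*5 = 2 - 25 = -23
|a wedge b|^2 = (-24)^2 + 5^2 + (-23)^2
= 576 + 25 + 529
= 1130


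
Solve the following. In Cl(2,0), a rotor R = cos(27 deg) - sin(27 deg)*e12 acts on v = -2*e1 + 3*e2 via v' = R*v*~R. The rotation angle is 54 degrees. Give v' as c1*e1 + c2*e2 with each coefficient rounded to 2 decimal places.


Rotor R = cos(27deg) - sin(27deg)*e12
Rotation angle theta = 2 * 27 = 54 degrees
v' = R*v*~R rotates v by theta.
cos(54deg) = 0.5878, sin(54deg) = 0.8090
v'_1 = -2*cos(54deg) - 3*sin(54deg)
= -2*0.5878 - 3*0.8090
= -3.60
v'_2 = -2*sin(54deg) + 3*cos(54deg)
= -2*0.8090 + 3*0.5878
= 0.15
v' = -3.60*e1 + 0.15*e2


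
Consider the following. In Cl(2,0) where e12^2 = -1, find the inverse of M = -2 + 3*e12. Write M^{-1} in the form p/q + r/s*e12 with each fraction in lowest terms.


M = -2 + 3*e12, where e12^2 = -1.
Since M commutes with its reverse ~M = a - b*e12, M * ~M = a^2 - b^2*e12^2 = a^2 + b^2.
So M^{-1} = ~M / (a^2 + b^2) = (a - b*e12)/(a^2 + b^2).
a^2 + b^2 = 4 + 9 = 13
Scalar part = -2/13 = -2/13
Bivector coeff = -3/13 = -3/13
M^{-1} = -2/13 - 3/13*e12


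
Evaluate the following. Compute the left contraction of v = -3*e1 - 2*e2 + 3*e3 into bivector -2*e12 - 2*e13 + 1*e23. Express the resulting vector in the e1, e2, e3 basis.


Left contraction v _| B = <vB>_1 (grade-1 part of the geometric product vB).
Using e1_|e12 = e2, e2_|e12 = -e1, e1_|e13 = e3, e3_|e13 = -e1, e2_|e23 = e3, e3_|e23 = -e2:
e1 coeff: -v2*b12 - v3*b13 = -(-2)*(-2) - (3)*(-2) = 2
e2 coeff: v1*b12 - v3*b23 = (-3)*(-2) - (3)*(1) = 3
e3 coeff: v1*b13 + v2*b23 = (-3)*(-2) + (-2)*(1) = 4
v _| B = 2*e1 + 3*e2 + 4*e3


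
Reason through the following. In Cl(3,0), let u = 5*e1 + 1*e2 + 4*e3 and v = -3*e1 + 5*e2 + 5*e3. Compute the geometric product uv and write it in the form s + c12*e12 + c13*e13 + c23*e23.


In Cl(3,0): e_i^2 = 1, e_ie_j = -e_je_i for i != j.
Scalar part = u . v = 5*(-3) + 1*5 + 4*5
= -15 + 5 + 20 = 10
e12 coeff = 5*5 - 1*(-3) = 25 - (-3) = 28
e13 coeff = 5*5 - 4*(-3) = 25 - (-12) = 37
e23 coeff = 1*5 - 4*5 = 5 - 20 = -15
uv = 10 + 28*e12 + 37*e13 - 15*e23


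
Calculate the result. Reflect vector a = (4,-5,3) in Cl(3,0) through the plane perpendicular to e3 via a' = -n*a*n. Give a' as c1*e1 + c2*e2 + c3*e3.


Reflection formula: a' = -n*a*n, with n = e3 (unit vector, n^2 = 1).
For reflection through hyperplane perp to e3:
The component along e3 flips sign, others stay.
a = (4, -5, 3)
a' = (4, -5, -3)
a' = 4*e1 - 5*e2 - 3*e3


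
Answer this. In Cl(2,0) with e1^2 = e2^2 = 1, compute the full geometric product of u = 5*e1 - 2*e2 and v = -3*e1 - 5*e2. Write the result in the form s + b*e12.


Expand: (5*e1 - 2*e2)(-3*e1 - 5*e2)
= 5*(-3)*e1e1 + 5*(-5)*e1e2 + (-2)*(-3)*e2e1 + (-2)*(-5)*e2e2
Using e1^2 = e2^2 = 1, e2e1 = -e1e2:
Scalar part s = 5*(-3) + (-2)*(-5) = -15 + 10 = -5
Bivector part b = 5*(-5) - (-2)*(-3) = -25 - 6 = -31
uv = -5 - 31*e12


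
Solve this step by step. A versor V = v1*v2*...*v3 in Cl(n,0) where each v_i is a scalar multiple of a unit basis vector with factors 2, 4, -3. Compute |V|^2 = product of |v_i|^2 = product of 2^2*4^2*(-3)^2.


Each vector v_i has |v_i|^2 = s_i^2
Squared scales: 2^2 = 4, 4^2 = 16, (-3)^2 = 9
|V|^2 = 4 * 16 * 9
= 576


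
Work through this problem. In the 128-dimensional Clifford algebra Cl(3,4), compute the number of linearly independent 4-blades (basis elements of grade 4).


Number of grade-k basis blades in Cl(p,q) with n = p + q is C(n, k).
n = 3 + 4 = 7
C(7, 4) = 7! / (4! * 3!)
= 5040 / (24 * 6)
= 35


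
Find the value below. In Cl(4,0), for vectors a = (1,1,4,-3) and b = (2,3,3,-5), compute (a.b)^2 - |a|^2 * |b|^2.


a . b = 1*2 + 1*3 + 4*3 + (-3)*(-5)
= 2 + 3 + 12 + 15 = 32
|a|^2 = 1^2 + 1^2 + 4^2 + (-3)^2 = 27
|b|^2 = 2^2 + 3^2 + 3^2 + (-5)^2 = 47
(a.b)^2 = 32^2 = 1024
|a|^2 * |b|^2 = 27 * 47 = 1269
Result = 1024 - 1269 = -245


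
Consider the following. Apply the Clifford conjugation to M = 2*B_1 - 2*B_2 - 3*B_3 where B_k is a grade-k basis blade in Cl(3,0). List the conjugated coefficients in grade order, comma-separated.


Clifford conjugate sign for grade k: (-1)^(k(k+1)/2)
Grade 1: (-1)^(1*2/2) = (-1)^1 = -1, coeff 2 -> -2
Grade 2: (-1)^(2*3/2) = (-1)^3 = -1, coeff -2 -> 2
Grade 3: (-1)^(3*4/2) = (-1)^6 = 1, coeff -3 -> -3
Conjugated coefficients: -2, 2, -3


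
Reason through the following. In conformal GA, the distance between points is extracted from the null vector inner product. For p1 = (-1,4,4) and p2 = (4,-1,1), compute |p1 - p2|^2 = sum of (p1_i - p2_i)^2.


p1 - p2 = (-5, 5, 3)
|p1 - p2|^2 = (-5)^2 + 5^2 + 3^2
= 25 + 25 + 9
= 59


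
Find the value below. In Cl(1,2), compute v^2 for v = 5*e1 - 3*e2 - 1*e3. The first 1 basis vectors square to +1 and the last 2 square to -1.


v^2 = sum of c_i^2 * e_i^2
Positive signature terms (e_i^2 = +1): 5^2 = 25
Negative signature terms (e_j^2 = -1): (-3)^2 + (-1)^2 = 10
v^2 = 25 - 10 = 15


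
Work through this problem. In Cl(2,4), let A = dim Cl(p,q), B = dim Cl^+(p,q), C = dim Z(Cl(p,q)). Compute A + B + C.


n = 2 + 4 = 6
Total dim = 2^6 = 64
Even subalgebra dim = 2^5 = 32
n is even, so center dim = 1
Sum = 64 + 32 + 1 = 97


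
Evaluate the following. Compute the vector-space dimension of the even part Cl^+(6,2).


Even subalgebra dimension = 2^(n-1)
n = 6 + 2 = 8
2^(8 - 1) = 2^7 = 128
Verification: sum of C(8,k) for even k = 1 + 28 + 70 + 28 + 1 = 128
Result = 128


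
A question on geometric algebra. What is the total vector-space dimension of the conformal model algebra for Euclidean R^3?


The conformal model of R^3 uses Cl(4,1): the 3 Euclidean generators plus two extra orthogonal generators e+ (e+^2 = +1) and e- (e-^2 = -1), from which the null vectors e0, einf are built.
Number of generators m = 3 + 2 = 5.
dim Cl(p,q) = 2^m = 2^5 = 32


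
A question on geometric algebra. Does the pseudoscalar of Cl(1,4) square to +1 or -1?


The pseudoscalar I = e1...e_n (product of all n generators) of Cl(p,q) satisfies I^2 = (-1)^(q + n(n-1)/2).
p = 1, q = 4, n = p + q = 5
n(n-1)/2 = 5 * 4 / 2 = 10
Exponent = q + n(n-1)/2 = 4 + 10 = 14
I^2 = (-1)^14 = +1


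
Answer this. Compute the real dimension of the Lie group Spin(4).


Spin(n) double-covers SO(n); both have Lie algebra so(n) of dimension n(n-1)/2.
n = 4
n(n-1) = 4 * 3 = 12
dim Spin(4) = 12/2 = 6


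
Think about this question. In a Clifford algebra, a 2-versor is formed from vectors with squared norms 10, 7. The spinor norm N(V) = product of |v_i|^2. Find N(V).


Spinor norm N(V) = |v1|^2 * |v2|^2 * ... * |v2|^2
= 10 * 7
Running product: 10, 70
N(V) = 70


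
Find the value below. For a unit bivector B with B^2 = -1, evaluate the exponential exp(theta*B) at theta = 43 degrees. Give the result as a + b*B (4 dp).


For a unit bivector B with B^2 = -1, the exponential series gives
e^(theta*B) = cos(theta) + sin(theta)*B (the GA analogue of Euler's formula).
theta = 43 degrees = 0.750492 rad
cos(43 deg) = 0.7314
sin(43 deg) = 0.6820
exp(theta*B) = 0.7314 + 0.6820*B


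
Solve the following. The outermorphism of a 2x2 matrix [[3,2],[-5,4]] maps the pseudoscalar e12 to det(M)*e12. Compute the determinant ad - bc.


The outermorphism of a linear map f sends e1^e2 to f(e1)^f(e2).
f(e1) = 3*e1 - 5*e2
f(e2) = 2*e1 + 4*e2
f(e1) ^ f(e2) = (3*e1 - 5*e2) ^ (2*e1 + 4*e2)
= 3*4*e12 + (-5)*2*e21
= (12 - (-10))*e12
= 22*e12
Coefficient = 22


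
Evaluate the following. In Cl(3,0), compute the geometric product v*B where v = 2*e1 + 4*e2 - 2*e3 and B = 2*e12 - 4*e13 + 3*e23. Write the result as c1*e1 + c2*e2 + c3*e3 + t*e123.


vB has grade-1 (vector) and grade-3 (trivector) parts: vB = (v _| B) + (v ^ B).
Vector part <vB>_1:
  e1: -v2*b12 - v3*b13 = -(4)*(2) - (-2)*(-4) = -16
  e2: v1*b12 - v3*b23 = (2)*(2) - (-2)*(3) = 10
  e3: v1*b13 + v2*b23 = (2)*(-4) + (4)*(3) = 4
Trivector part <vB>_3:
  e123: v1*b23 - v2*b13 + v3*b12 = (2)*(3) - (4)*(-4) + (-2)*(2) = 18
vB = -16*e1 + 10*e2 + 4*e3 + 18*e123


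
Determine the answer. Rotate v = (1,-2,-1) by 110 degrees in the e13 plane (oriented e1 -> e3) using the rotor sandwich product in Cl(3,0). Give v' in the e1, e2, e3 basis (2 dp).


Rotor R = cos(55deg) - sin(55deg)*e13
Rotation angle theta = 2 * 55 = 110 degrees in the e13 plane (e1 -> e3).
The component perpendicular to the plane (e2) is invariant: v'_2 = v2 = -2.00
cos(110deg) = -0.3420, sin(110deg) = 0.9397
v'_1 = v1*cos(theta) - v3*sin(theta) = 1*(-0.3420) - (-1)*0.9397 = 0.60
v'_3 = v1*sin(theta) + v3*cos(theta) = 1*0.9397 + (-1)*(-0.3420) = 1.28
v' = 0.60*e1 - 2.00*e2 + 1.28*e3


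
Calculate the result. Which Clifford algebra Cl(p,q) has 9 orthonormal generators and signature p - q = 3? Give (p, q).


We need p + q = 9 and p - q = 3.
Adding: 2p = 9 + 3 = 12, so p = 6.
Then q = 9 - 6 = 3.
(p, q) = (6, 3)


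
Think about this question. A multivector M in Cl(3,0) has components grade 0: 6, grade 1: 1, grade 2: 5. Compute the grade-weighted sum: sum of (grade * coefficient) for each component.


Grade-weighted sum = sum of grade_k * coefficient_k
0*6 = 0
1*1 = 1
2*5 = 10
Total = 0 + 1 + 10 = 11


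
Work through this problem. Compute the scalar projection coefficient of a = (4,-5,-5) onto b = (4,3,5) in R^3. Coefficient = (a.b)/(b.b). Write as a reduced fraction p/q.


Projection coefficient = (a . b) / (b . b)
a . b = 4*4 + (-5)*3 + (-5)*5
= 16 + (-15) + (-25) = -24
b . b = 4^2 + 3^2 + 5^2
= 16 + 9 + 25 = 50
Coefficient = -24/50
In lowest terms: -12/25


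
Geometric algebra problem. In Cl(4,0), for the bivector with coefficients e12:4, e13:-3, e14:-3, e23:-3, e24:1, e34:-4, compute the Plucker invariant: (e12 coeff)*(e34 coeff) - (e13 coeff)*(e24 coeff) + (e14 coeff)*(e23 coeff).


Plucker relation: af - be + cd
a*f = 4*(-4) = -16
b*e = (-3)*1 = -3
c*d = (-3)*(-3) = 9
af - be + cd = -16 - (-3) + 9
= -4


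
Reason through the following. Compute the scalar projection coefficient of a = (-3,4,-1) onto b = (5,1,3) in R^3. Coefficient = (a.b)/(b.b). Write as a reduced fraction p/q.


Projection coefficient = (a . b) / (b . b)
a . b = (-3)*5 + 4*1 + (-1)*3
= -15 + 4 + (-3) = -14
b . b = 5^2 + 1^2 + 3^2
= 25 + 1 + 9 = 35
Coefficient = -14/35
In lowest terms: -2/5


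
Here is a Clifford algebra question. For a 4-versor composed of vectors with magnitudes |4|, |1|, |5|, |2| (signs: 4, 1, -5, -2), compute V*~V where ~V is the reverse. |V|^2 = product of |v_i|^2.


Each vector v_i has |v_i|^2 = s_i^2
Squared scales: 4^2 = 16, 1^2 = 1, (-5)^2 = 25, (-2)^2 = 4
|V|^2 = 16 * 1 * 25 * 4
= 1600


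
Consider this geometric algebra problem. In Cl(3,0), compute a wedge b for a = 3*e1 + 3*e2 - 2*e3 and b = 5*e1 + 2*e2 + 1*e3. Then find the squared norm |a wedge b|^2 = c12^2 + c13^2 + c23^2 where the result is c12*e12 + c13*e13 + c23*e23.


a wedge b = (a1*b2 - a2*b1)*e12 + (a1*b3 - a3*b1)*e13 + (a2*b3 - a3*b2)*e23
e12 coeff: 3*2 - 3*5 = 6 - 15 = -9
e13 coeff: 3*1 - (-2)*5 = 3 - (-10) = 13
e23 coeff: 3*1 - (-2)*2 = 3 - (-4) = 7
|a wedge b|^2 = (-9)^2 + 13^2 + 7^2
= 81 + 169 + 49
= 299


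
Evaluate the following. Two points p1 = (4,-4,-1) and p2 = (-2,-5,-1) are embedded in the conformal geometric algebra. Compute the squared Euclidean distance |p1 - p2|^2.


p1 - p2 = (6, 1, 0)
|p1 - p2|^2 = 6^2 + 1^2 + 0^2
= 36 + 1 + 0
= 37


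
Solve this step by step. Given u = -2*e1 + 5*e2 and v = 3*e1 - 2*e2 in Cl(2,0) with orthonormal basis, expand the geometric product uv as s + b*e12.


Expand: (-2*e1 + 5*e2)(3*e1 - 2*e2)
= (-2)*3*e1e1 + (-2)*(-2)*e1e2 + 5*3*e2e1 + 5*(-2)*e2e2
Using e1^2 = e2^2 = 1, e2e1 = -e1e2:
Scalar part s = (-2)*3 + 5*(-2) = -6 + (-10) = -16
Bivector part b = (-2)*(-2) - 5*3 = 4 - 15 = -11
uv = -16 - 11*e12


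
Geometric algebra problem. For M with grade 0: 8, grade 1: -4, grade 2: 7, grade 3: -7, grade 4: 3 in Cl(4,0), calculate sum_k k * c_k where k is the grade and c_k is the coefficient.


Grade-weighted sum = sum of grade_k * coefficient_k
0*8 = 0
1*(-4) = -4
2*7 = 14
3*(-7) = -21
4*3 = 12
Total = 0 + (-4) + 14 + (-21) + 12 = 1


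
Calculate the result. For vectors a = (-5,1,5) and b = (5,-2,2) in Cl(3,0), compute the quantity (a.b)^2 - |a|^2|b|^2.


a . b = (-5)*5 + 1*(-2) + 5*2
= -25 + (-2) + 10 = -17
|a|^2 = (-5)^2 + 1^2 + 5^2 = 51
|b|^2 = 5^2 + (-2)^2 + 2^2 = 33
(a.b)^2 = (-17)^2 = 289
|a|^2 * |b|^2 = 51 * 33 = 1683
Result = 289 - 1683 = -1394


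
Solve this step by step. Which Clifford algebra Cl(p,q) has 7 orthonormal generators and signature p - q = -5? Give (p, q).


We need p + q = 7 and p - q = -5.
Adding: 2p = 7 + (-5) = 2, so p = 1.
Then q = 7 - 1 = 6.
(p, q) = (1, 6)


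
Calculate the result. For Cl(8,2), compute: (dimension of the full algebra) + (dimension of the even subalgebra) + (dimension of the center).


n = 8 + 2 = 10
Total dim = 2^10 = 1024
Even subalgebra dim = 2^9 = 512
n is even, so center dim = 1
Sum = 1024 + 512 + 1 = 1537


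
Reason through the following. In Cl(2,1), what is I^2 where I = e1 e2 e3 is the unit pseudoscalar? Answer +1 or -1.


The pseudoscalar I = e1...e_n (product of all n generators) of Cl(p,q) satisfies I^2 = (-1)^(q + n(n-1)/2).
p = 2, q = 1, n = p + q = 3
n(n-1)/2 = 3 * 2 / 2 = 3
Exponent = q + n(n-1)/2 = 1 + 3 = 4
I^2 = (-1)^4 = +1


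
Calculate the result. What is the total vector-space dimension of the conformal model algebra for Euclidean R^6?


The conformal model of R^6 uses Cl(7,1): the 6 Euclidean generators plus two extra orthogonal generators e+ (e+^2 = +1) and e- (e-^2 = -1), from which the null vectors e0, einf are built.
Number of generators m = 6 + 2 = 8.
dim Cl(p,q) = 2^m = 2^8 = 256


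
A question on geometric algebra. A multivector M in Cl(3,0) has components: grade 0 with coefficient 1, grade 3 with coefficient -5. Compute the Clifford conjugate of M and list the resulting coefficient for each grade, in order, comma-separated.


Clifford conjugate sign for grade k: (-1)^(k(k+1)/2)
Grade 0: (-1)^(0*1/2) = (-1)^0 = 1, coeff 1 -> 1
Grade 3: (-1)^(3*4/2) = (-1)^6 = 1, coeff -5 -> -5
Conjugated coefficients: 1, -5


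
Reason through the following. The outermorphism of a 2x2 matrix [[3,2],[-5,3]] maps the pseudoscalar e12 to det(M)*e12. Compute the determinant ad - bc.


The outermorphism of a linear map f sends e1^e2 to f(e1)^f(e2).
f(e1) = 3*e1 - 5*e2
f(e2) = 2*e1 + 3*e2
f(e1) ^ f(e2) = (3*e1 - 5*e2) ^ (2*e1 + 3*e2)
= 3*3*e12 + (-5)*2*e21
= (9 - (-10))*e12
= 19*e12
Coefficient = 19


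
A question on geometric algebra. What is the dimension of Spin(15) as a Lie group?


Spin(n) double-covers SO(n); both have Lie algebra so(n) of dimension n(n-1)/2.
n = 15
n(n-1) = 15 * 14 = 210
dim Spin(15) = 210/2 = 105


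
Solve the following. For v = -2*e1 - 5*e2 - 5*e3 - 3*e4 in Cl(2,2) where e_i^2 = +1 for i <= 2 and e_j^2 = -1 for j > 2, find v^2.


v^2 = sum of c_i^2 * e_i^2
Positive signature terms (e_i^2 = +1): (-2)^2 + (-5)^2 = 29
Negative signature terms (e_j^2 = -1): (-5)^2 + (-3)^2 = 34
v^2 = 29 - 34 = -5


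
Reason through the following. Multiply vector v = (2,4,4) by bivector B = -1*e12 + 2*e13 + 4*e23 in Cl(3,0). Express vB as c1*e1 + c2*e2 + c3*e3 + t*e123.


vB has grade-1 (vector) and grade-3 (trivector) parts: vB = (v _| B) + (v ^ B).
Vector part <vB>_1:
  e1: -v2*b12 - v3*b13 = -(4)*(-1) - (4)*(2) = -4
  e2: v1*b12 - v3*b23 = (2)*(-1) - (4)*(4) = -18
  e3: v1*b13 + v2*b23 = (2)*(2) + (4)*(4) = 20
Trivector part <vB>_3:
  e123: v1*b23 - v2*b13 + v3*b12 = (2)*(4) - (4)*(2) + (4)*(-1) = -4
vB = -4*e1 - 18*e2 + 20*e3 - 4*e123


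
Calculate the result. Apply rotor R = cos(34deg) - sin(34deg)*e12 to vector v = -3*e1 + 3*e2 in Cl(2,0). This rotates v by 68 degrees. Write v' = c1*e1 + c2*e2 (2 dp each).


Rotor R = cos(34deg) - sin(34deg)*e12
Rotation angle theta = 2 * 34 = 68 degrees
v' = R*v*~R rotates v by theta.
cos(68deg) = 0.3746, sin(68deg) = 0.9272
v'_1 = -3*cos(68deg) - 3*sin(68deg)
= -3*0.3746 - 3*0.9272
= -3.91
v'_2 = -3*sin(68deg) + 3*cos(68deg)
= -3*0.9272 + 3*0.3746
= -1.66
v' = -3.91*e1 - 1.66*e2


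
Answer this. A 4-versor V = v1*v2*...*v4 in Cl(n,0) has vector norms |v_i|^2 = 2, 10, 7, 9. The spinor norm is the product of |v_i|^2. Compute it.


Spinor norm N(V) = |v1|^2 * |v2|^2 * ... * |v4|^2
= 2 * 10 * 7 * 9
Running product: 2, 20, 140, 1260
N(V) = 1260


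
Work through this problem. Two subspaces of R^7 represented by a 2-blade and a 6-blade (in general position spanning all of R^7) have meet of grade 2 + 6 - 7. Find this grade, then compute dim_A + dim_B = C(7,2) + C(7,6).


Meet grade = grade(A) + grade(B) - n
= 2 + 6 - 7 = 1
C(7,2) = 21
C(7,6) = 7
dim_A + dim_B = 21 + 7 = 28


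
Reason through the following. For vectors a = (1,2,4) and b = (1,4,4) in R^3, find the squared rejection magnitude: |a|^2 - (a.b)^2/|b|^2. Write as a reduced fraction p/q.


|a|^2 = 1^2 + 2^2 + 4^2 = 21
|b|^2 = 1^2 + 4^2 + 4^2 = 33
a . b = 1*1 + 2*4 + 4*4 = 25
(a.b)^2 = 25^2 = 625
|rej|^2 = 21 - 625/33
= (693 - 625)/33
= 68/33
In lowest terms: 68/33


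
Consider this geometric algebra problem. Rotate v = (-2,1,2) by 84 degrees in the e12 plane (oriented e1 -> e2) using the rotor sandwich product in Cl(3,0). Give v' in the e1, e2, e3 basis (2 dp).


Rotor R = cos(42deg) - sin(42deg)*e12
Rotation angle theta = 2 * 42 = 84 degrees in the e12 plane (e1 -> e2).
The component perpendicular to the plane (e3) is invariant: v'_3 = v3 = 2.00
cos(84deg) = 0.1045, sin(84deg) = 0.9945
v'_1 = v1*cos(theta) - v2*sin(theta) = -2*0.1045 - 1*0.9945 = -1.20
v'_2 = v1*sin(theta) + v2*cos(theta) = -2*0.9945 + 1*0.1045 = -1.88
v' = -1.20*e1 - 1.88*e2 + 2.00*e3
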